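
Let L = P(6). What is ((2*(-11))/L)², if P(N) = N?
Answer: 121/9 ≈ 13.444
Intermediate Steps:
L = 6
((2*(-11))/L)² = ((2*(-11))/6)² = (-22*⅙)² = (-11/3)² = 121/9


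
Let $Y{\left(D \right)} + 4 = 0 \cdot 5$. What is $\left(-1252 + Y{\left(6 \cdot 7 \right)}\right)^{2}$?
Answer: $1577536$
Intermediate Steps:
$Y{\left(D \right)} = -4$ ($Y{\left(D \right)} = -4 + 0 \cdot 5 = -4 + 0 = -4$)
$\left(-1252 + Y{\left(6 \cdot 7 \right)}\right)^{2} = \left(-1252 - 4\right)^{2} = \left(-1256\right)^{2} = 1577536$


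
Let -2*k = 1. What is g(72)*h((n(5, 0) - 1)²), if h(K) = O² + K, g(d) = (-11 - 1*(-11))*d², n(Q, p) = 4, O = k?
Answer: 0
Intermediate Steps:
k = -½ (k = -½*1 = -½ ≈ -0.50000)
O = -½ ≈ -0.50000
g(d) = 0 (g(d) = (-11 + 11)*d² = 0*d² = 0)
h(K) = ¼ + K (h(K) = (-½)² + K = ¼ + K)
g(72)*h((n(5, 0) - 1)²) = 0*(¼ + (4 - 1)²) = 0*(¼ + 3²) = 0*(¼ + 9) = 0*(37/4) = 0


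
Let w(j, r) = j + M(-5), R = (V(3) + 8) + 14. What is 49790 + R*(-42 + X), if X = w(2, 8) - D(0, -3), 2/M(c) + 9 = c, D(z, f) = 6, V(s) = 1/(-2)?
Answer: 683171/14 ≈ 48798.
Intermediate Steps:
V(s) = -½
R = 43/2 (R = (-½ + 8) + 14 = 15/2 + 14 = 43/2 ≈ 21.500)
M(c) = 2/(-9 + c)
w(j, r) = -⅐ + j (w(j, r) = j + 2/(-9 - 5) = j + 2/(-14) = j + 2*(-1/14) = j - ⅐ = -⅐ + j)
X = -29/7 (X = (-⅐ + 2) - 1*6 = 13/7 - 6 = -29/7 ≈ -4.1429)
49790 + R*(-42 + X) = 49790 + 43*(-42 - 29/7)/2 = 49790 + (43/2)*(-323/7) = 49790 - 13889/14 = 683171/14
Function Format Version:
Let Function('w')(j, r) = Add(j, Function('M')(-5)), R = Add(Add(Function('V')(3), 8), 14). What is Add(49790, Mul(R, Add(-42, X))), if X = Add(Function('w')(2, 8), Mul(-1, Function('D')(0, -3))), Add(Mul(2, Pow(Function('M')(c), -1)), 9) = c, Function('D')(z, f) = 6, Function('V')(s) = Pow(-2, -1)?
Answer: Rational(683171, 14) ≈ 48798.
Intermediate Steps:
Function('V')(s) = Rational(-1, 2)
R = Rational(43, 2) (R = Add(Add(Rational(-1, 2), 8), 14) = Add(Rational(15, 2), 14) = Rational(43, 2) ≈ 21.500)
Function('M')(c) = Mul(2, Pow(Add(-9, c), -1))
Function('w')(j, r) = Add(Rational(-1, 7), j) (Function('w')(j, r) = Add(j, Mul(2, Pow(Add(-9, -5), -1))) = Add(j, Mul(2, Pow(-14, -1))) = Add(j, Mul(2, Rational(-1, 14))) = Add(j, Rational(-1, 7)) = Add(Rational(-1, 7), j))
X = Rational(-29, 7) (X = Add(Add(Rational(-1, 7), 2), Mul(-1, 6)) = Add(Rational(13, 7), -6) = Rational(-29, 7) ≈ -4.1429)
Add(49790, Mul(R, Add(-42, X))) = Add(49790, Mul(Rational(43, 2), Add(-42, Rational(-29, 7)))) = Add(49790, Mul(Rational(43, 2), Rational(-323, 7))) = Add(49790, Rational(-13889, 14)) = Rational(683171, 14)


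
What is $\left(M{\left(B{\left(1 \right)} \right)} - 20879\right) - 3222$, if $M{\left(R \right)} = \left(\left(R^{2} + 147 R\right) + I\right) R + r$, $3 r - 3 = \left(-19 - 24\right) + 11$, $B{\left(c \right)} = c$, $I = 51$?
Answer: $- \frac{71735}{3} \approx -23912.0$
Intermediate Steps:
$r = - \frac{29}{3}$ ($r = 1 + \frac{\left(-19 - 24\right) + 11}{3} = 1 + \frac{-43 + 11}{3} = 1 + \frac{1}{3} \left(-32\right) = 1 - \frac{32}{3} = - \frac{29}{3} \approx -9.6667$)
$M{\left(R \right)} = - \frac{29}{3} + R \left(51 + R^{2} + 147 R\right)$ ($M{\left(R \right)} = \left(\left(R^{2} + 147 R\right) + 51\right) R - \frac{29}{3} = \left(51 + R^{2} + 147 R\right) R - \frac{29}{3} = R \left(51 + R^{2} + 147 R\right) - \frac{29}{3} = - \frac{29}{3} + R \left(51 + R^{2} + 147 R\right)$)
$\left(M{\left(B{\left(1 \right)} \right)} - 20879\right) - 3222 = \left(\left(- \frac{29}{3} + 1^{3} + 51 \cdot 1 + 147 \cdot 1^{2}\right) - 20879\right) - 3222 = \left(\left(- \frac{29}{3} + 1 + 51 + 147 \cdot 1\right) - 20879\right) - 3222 = \left(\left(- \frac{29}{3} + 1 + 51 + 147\right) - 20879\right) - 3222 = \left(\frac{568}{3} - 20879\right) - 3222 = - \frac{62069}{3} - 3222 = - \frac{71735}{3}$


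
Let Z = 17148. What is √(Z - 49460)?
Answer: 2*I*√8078 ≈ 179.76*I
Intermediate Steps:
√(Z - 49460) = √(17148 - 49460) = √(-32312) = 2*I*√8078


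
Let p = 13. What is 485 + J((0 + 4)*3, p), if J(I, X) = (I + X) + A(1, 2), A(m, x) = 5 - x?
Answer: 513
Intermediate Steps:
J(I, X) = 3 + I + X (J(I, X) = (I + X) + (5 - 1*2) = (I + X) + (5 - 2) = (I + X) + 3 = 3 + I + X)
485 + J((0 + 4)*3, p) = 485 + (3 + (0 + 4)*3 + 13) = 485 + (3 + 4*3 + 13) = 485 + (3 + 12 + 13) = 485 + 28 = 513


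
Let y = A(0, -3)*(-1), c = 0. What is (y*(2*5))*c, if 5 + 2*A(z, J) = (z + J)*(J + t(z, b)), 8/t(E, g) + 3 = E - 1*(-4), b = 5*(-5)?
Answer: 0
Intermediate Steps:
b = -25
t(E, g) = 8/(1 + E) (t(E, g) = 8/(-3 + (E - 1*(-4))) = 8/(-3 + (E + 4)) = 8/(-3 + (4 + E)) = 8/(1 + E))
A(z, J) = -5/2 + (J + z)*(J + 8/(1 + z))/2 (A(z, J) = -5/2 + ((z + J)*(J + 8/(1 + z)))/2 = -5/2 + ((J + z)*(J + 8/(1 + z)))/2 = -5/2 + (J + z)*(J + 8/(1 + z))/2)
y = 10 (y = ((8*(-3) + 8*0 + (1 + 0)*(-5 + (-3)² - 3*0))/(2*(1 + 0)))*(-1) = ((½)*(-24 + 0 + 1*(-5 + 9 + 0))/1)*(-1) = ((½)*1*(-24 + 0 + 1*4))*(-1) = ((½)*1*(-24 + 0 + 4))*(-1) = ((½)*1*(-20))*(-1) = -10*(-1) = 10)
(y*(2*5))*c = (10*(2*5))*0 = (10*10)*0 = 100*0 = 0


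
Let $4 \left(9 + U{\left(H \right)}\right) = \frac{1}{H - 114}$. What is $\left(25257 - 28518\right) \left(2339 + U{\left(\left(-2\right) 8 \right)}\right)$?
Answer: $- \frac{3951024339}{520} \approx -7.5981 \cdot 10^{6}$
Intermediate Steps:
$U{\left(H \right)} = -9 + \frac{1}{4 \left(-114 + H\right)}$ ($U{\left(H \right)} = -9 + \frac{1}{4 \left(H - 114\right)} = -9 + \frac{1}{4 \left(-114 + H\right)}$)
$\left(25257 - 28518\right) \left(2339 + U{\left(\left(-2\right) 8 \right)}\right) = \left(25257 - 28518\right) \left(2339 + \frac{4105 - 36 \left(\left(-2\right) 8\right)}{4 \left(-114 - 16\right)}\right) = - 3261 \left(2339 + \frac{4105 - -576}{4 \left(-114 - 16\right)}\right) = - 3261 \left(2339 + \frac{4105 + 576}{4 \left(-130\right)}\right) = - 3261 \left(2339 + \frac{1}{4} \left(- \frac{1}{130}\right) 4681\right) = - 3261 \left(2339 - \frac{4681}{520}\right) = \left(-3261\right) \frac{1211599}{520} = - \frac{3951024339}{520}$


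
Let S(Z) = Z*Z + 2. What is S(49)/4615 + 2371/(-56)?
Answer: -10807597/258440 ≈ -41.819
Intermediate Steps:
S(Z) = 2 + Z² (S(Z) = Z² + 2 = 2 + Z²)
S(49)/4615 + 2371/(-56) = (2 + 49²)/4615 + 2371/(-56) = (2 + 2401)*(1/4615) + 2371*(-1/56) = 2403*(1/4615) - 2371/56 = 2403/4615 - 2371/56 = -10807597/258440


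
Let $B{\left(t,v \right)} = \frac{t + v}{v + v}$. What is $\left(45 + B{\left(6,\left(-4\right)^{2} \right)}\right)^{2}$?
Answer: $\frac{534361}{256} \approx 2087.3$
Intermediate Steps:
$B{\left(t,v \right)} = \frac{t + v}{2 v}$
$\left(45 + B{\left(6,\left(-4\right)^{2} \right)}\right)^{2} = \left(45 + \frac{6 + \left(-4\right)^{2}}{2 \left(-4\right)^{2}}\right)^{2} = \left(45 + \frac{6 + 16}{2 \cdot 16}\right)^{2} = \left(45 + \frac{1}{2} \cdot \frac{1}{16} \cdot 22\right)^{2} = \left(45 + \frac{11}{16}\right)^{2} = \left(\frac{731}{16}\right)^{2} = \frac{534361}{256}$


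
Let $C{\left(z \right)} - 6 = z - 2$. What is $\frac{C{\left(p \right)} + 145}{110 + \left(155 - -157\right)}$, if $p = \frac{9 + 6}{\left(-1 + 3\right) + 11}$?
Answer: $\frac{976}{2743} \approx 0.35581$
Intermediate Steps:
$p = \frac{15}{13}$ ($p = \frac{15}{2 + 11} = \frac{15}{13} \approx 1.1538$)
$C{\left(z \right)} = 4 + z$ ($C{\left(z \right)} = 6 + \left(z - 2\right) = 6 + \left(-2 + z\right) = 4 + z$)
$\frac{C{\left(p \right)} + 145}{110 + \left(155 - -157\right)} = \frac{\left(4 + \frac{15}{13}\right) + 145}{110 + \left(155 - -157\right)} = \frac{\frac{67}{13} + 145}{110 + \left(155 + 157\right)} = \frac{1952}{13 \left(110 + 312\right)} = \frac{1952}{13 \cdot 422} = \frac{1952}{13} \cdot \frac{1}{422} = \frac{976}{2743}$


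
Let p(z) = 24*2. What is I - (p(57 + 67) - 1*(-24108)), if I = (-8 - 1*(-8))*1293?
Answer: -24156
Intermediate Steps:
p(z) = 48
I = 0 (I = (-8 + 8)*1293 = 0*1293 = 0)
I - (p(57 + 67) - 1*(-24108)) = 0 - (48 - 1*(-24108)) = 0 - (48 + 24108) = 0 - 1*24156 = 0 - 24156 = -24156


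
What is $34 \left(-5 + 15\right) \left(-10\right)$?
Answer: $-3400$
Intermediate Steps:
$34 \left(-5 + 15\right) \left(-10\right) = 34 \cdot 10 \left(-10\right) = 34 \left(-100\right) = -3400$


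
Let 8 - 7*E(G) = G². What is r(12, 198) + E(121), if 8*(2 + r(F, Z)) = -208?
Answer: -14829/7 ≈ -2118.4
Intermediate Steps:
r(F, Z) = -28 (r(F, Z) = -2 + (⅛)*(-208) = -2 - 26 = -28)
E(G) = 8/7 - G²/7
r(12, 198) + E(121) = -28 + (8/7 - ⅐*121²) = -28 + (8/7 - ⅐*14641) = -28 + (8/7 - 14641/7) = -28 - 14633/7 = -14829/7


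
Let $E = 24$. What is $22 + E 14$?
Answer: $358$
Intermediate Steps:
$22 + E 14 = 22 + 24 \cdot 14 = 22 + 336 = 358$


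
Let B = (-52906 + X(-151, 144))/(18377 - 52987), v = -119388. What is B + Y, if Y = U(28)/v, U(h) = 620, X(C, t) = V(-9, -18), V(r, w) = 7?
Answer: 1573511903/1033004670 ≈ 1.5232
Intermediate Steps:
X(C, t) = 7
B = 52899/34610 (B = (-52906 + 7)/(18377 - 52987) = -52899/(-34610) = -52899*(-1/34610) = 52899/34610 ≈ 1.5284)
Y = -155/29847 (Y = 620/(-119388) = 620*(-1/119388) = -155/29847 ≈ -0.0051932)
B + Y = 52899/34610 - 155/29847 = 1573511903/1033004670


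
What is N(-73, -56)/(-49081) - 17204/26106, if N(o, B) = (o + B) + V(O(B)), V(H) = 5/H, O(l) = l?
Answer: -23548546535/35876640408 ≈ -0.65638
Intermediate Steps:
N(o, B) = B + o + 5/B (N(o, B) = (o + B) + 5/B = (B + o) + 5/B = B + o + 5/B)
N(-73, -56)/(-49081) - 17204/26106 = (-56 - 73 + 5/(-56))/(-49081) - 17204/26106 = (-56 - 73 + 5*(-1/56))*(-1/49081) - 17204*1/26106 = (-56 - 73 - 5/56)*(-1/49081) - 8602/13053 = -7229/56*(-1/49081) - 8602/13053 = 7229/2748536 - 8602/13053 = -23548546535/35876640408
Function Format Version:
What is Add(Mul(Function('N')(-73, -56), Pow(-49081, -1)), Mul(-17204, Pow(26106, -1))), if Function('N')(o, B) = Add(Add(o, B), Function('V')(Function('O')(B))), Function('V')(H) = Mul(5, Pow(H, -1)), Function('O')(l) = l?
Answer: Rational(-23548546535, 35876640408) ≈ -0.65638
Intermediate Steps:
Function('N')(o, B) = Add(B, o, Mul(5, Pow(B, -1))) (Function('N')(o, B) = Add(Add(o, B), Mul(5, Pow(B, -1))) = Add(Add(B, o), Mul(5, Pow(B, -1))) = Add(B, o, Mul(5, Pow(B, -1))))
Add(Mul(Function('N')(-73, -56), Pow(-49081, -1)), Mul(-17204, Pow(26106, -1))) = Add(Mul(Add(-56, -73, Mul(5, Pow(-56, -1))), Pow(-49081, -1)), Mul(-17204, Pow(26106, -1))) = Add(Mul(Add(-56, -73, Mul(5, Rational(-1, 56))), Rational(-1, 49081)), Mul(-17204, Rational(1, 26106))) = Add(Mul(Add(-56, -73, Rational(-5, 56)), Rational(-1, 49081)), Rational(-8602, 13053)) = Add(Mul(Rational(-7229, 56), Rational(-1, 49081)), Rational(-8602, 13053)) = Add(Rational(7229, 2748536), Rational(-8602, 13053)) = Rational(-23548546535, 35876640408)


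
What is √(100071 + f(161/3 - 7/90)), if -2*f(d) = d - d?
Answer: 3*√11119 ≈ 316.34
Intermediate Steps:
f(d) = 0 (f(d) = -(d - d)/2 = -½*0 = 0)
√(100071 + f(161/3 - 7/90)) = √(100071 + 0) = √100071 = 3*√11119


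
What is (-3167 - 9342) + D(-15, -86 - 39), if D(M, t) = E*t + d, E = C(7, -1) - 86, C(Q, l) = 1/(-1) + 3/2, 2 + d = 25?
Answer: -3597/2 ≈ -1798.5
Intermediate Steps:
d = 23 (d = -2 + 25 = 23)
C(Q, l) = 1/2 (C(Q, l) = 1*(-1) + 3*(1/2) = -1 + 3/2 = 1/2)
E = -171/2 (E = 1/2 - 86 = -171/2 ≈ -85.500)
D(M, t) = 23 - 171*t/2 (D(M, t) = -171*t/2 + 23 = 23 - 171*t/2)
(-3167 - 9342) + D(-15, -86 - 39) = (-3167 - 9342) + (23 - 171*(-86 - 39)/2) = -12509 + (23 - 171/2*(-125)) = -12509 + (23 + 21375/2) = -12509 + 21421/2 = -3597/2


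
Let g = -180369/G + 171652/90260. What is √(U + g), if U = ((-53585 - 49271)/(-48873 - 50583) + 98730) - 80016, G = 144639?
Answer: √293521080195108807338402105/125232410380 ≈ 136.81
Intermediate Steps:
U = 232665305/12432 (U = (-102856/(-99456) + 98730) - 80016 = (-102856*(-1/99456) + 98730) - 80016 = (12857/12432 + 98730) - 80016 = 1227424217/12432 - 80016 = 232665305/12432 ≈ 18715.)
g = 237429658/362642115 (g = -180369/144639 + 171652/90260 = -180369*1/144639 + 171652*(1/90260) = -20041/16071 + 42913/22565 = 237429658/362642115 ≈ 0.65472)
√(U + g) = √(232665305/12432 + 237429658/362642115) = √(9375243335314259/500929641520) = √293521080195108807338402105/125232410380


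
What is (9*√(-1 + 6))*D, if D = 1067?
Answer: 9603*√5 ≈ 21473.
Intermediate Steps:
(9*√(-1 + 6))*D = (9*√(-1 + 6))*1067 = (9*√5)*1067 = 9603*√5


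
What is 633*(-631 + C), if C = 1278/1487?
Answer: -593133027/1487 ≈ -3.9888e+5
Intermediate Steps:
C = 1278/1487 (C = 1278*(1/1487) = 1278/1487 ≈ 0.85945)
633*(-631 + C) = 633*(-631 + 1278/1487) = 633*(-937019/1487) = -593133027/1487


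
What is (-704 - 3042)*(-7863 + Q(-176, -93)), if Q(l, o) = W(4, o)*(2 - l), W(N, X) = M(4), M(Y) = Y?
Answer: 26787646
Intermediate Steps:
W(N, X) = 4
Q(l, o) = 8 - 4*l (Q(l, o) = 4*(2 - l) = 8 - 4*l)
(-704 - 3042)*(-7863 + Q(-176, -93)) = (-704 - 3042)*(-7863 + (8 - 4*(-176))) = -3746*(-7863 + (8 + 704)) = -3746*(-7863 + 712) = -3746*(-7151) = 26787646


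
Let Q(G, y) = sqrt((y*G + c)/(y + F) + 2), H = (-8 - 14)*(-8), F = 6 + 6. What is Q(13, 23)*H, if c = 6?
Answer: 880*sqrt(21)/7 ≈ 576.10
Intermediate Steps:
F = 12
H = 176 (H = -22*(-8) = 176)
Q(G, y) = sqrt(2 + (6 + G*y)/(12 + y)) (Q(G, y) = sqrt((y*G + 6)/(y + 12) + 2) = sqrt((G*y + 6)/(12 + y) + 2) = sqrt((6 + G*y)/(12 + y) + 2) = sqrt(2 + (6 + G*y)/(12 + y)))
Q(13, 23)*H = sqrt((30 + 2*23 + 13*23)/(12 + 23))*176 = sqrt((30 + 46 + 299)/35)*176 = sqrt((1/35)*375)*176 = sqrt(75/7)*176 = (5*sqrt(21)/7)*176 = 880*sqrt(21)/7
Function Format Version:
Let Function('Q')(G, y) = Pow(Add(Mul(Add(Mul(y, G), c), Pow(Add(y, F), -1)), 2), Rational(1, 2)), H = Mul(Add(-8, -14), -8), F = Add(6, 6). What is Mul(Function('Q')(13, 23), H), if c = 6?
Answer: Mul(Rational(880, 7), Pow(21, Rational(1, 2))) ≈ 576.10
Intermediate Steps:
F = 12
H = 176 (H = Mul(-22, -8) = 176)
Function('Q')(G, y) = Pow(Add(2, Mul(Pow(Add(12, y), -1), Add(6, Mul(G, y)))), Rational(1, 2)) (Function('Q')(G, y) = Pow(Add(Mul(Add(Mul(y, G), 6), Pow(Add(y, 12), -1)), 2), Rational(1, 2)) = Pow(Add(Mul(Add(Mul(G, y), 6), Pow(Add(12, y), -1)), 2), Rational(1, 2)) = Pow(Add(Mul(Add(6, Mul(G, y)), Pow(Add(12, y), -1)), 2), Rational(1, 2)) = Pow(Add(Mul(Pow(Add(12, y), -1), Add(6, Mul(G, y))), 2), Rational(1, 2)) = Pow(Add(2, Mul(Pow(Add(12, y), -1), Add(6, Mul(G, y)))), Rational(1, 2)))
Mul(Function('Q')(13, 23), H) = Mul(Pow(Mul(Pow(Add(12, 23), -1), Add(30, Mul(2, 23), Mul(13, 23))), Rational(1, 2)), 176) = Mul(Pow(Mul(Pow(35, -1), Add(30, 46, 299)), Rational(1, 2)), 176) = Mul(Pow(Mul(Rational(1, 35), 375), Rational(1, 2)), 176) = Mul(Pow(Rational(75, 7), Rational(1, 2)), 176) = Mul(Mul(Rational(5, 7), Pow(21, Rational(1, 2))), 176) = Mul(Rational(880, 7), Pow(21, Rational(1, 2)))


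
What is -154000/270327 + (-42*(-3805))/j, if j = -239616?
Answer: -4450101215/3598593024 ≈ -1.2366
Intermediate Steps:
-154000/270327 + (-42*(-3805))/j = -154000/270327 - 42*(-3805)/(-239616) = -154000*1/270327 + 159810*(-1/239616) = -154000/270327 - 26635/39936 = -4450101215/3598593024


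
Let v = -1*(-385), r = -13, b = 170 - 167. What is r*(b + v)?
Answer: -5044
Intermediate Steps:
b = 3
v = 385
r*(b + v) = -13*(3 + 385) = -13*388 = -5044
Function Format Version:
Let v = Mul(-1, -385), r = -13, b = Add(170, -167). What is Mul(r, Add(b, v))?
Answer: -5044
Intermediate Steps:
b = 3
v = 385
Mul(r, Add(b, v)) = Mul(-13, Add(3, 385)) = Mul(-13, 388) = -5044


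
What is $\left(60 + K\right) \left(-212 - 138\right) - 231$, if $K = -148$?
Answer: $30569$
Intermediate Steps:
$\left(60 + K\right) \left(-212 - 138\right) - 231 = \left(60 - 148\right) \left(-212 - 138\right) - 231 = \left(-88\right) \left(-350\right) - 231 = 30800 - 231 = 30569$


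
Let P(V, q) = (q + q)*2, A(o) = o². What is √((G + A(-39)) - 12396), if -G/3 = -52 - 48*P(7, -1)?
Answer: 3*I*√1255 ≈ 106.28*I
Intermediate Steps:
P(V, q) = 4*q (P(V, q) = (2*q)*2 = 4*q)
G = -420 (G = -3*(-52 - 192*(-1)) = -3*(-52 - 48*(-4)) = -3*(-52 + 192) = -3*140 = -420)
√((G + A(-39)) - 12396) = √((-420 + (-39)²) - 12396) = √((-420 + 1521) - 12396) = √(1101 - 12396) = √(-11295) = 3*I*√1255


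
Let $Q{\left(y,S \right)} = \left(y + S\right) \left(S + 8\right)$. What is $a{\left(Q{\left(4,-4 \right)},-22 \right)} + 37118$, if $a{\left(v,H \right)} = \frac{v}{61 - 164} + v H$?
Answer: $37118$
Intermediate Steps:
$Q{\left(y,S \right)} = \left(8 + S\right) \left(S + y\right)$ ($Q{\left(y,S \right)} = \left(S + y\right) \left(8 + S\right) = \left(8 + S\right) \left(S + y\right)$)
$a{\left(v,H \right)} = - \frac{v}{103} + H v$ ($a{\left(v,H \right)} = \frac{v}{-103} + H v = - \frac{v}{103} + H v$)
$a{\left(Q{\left(4,-4 \right)},-22 \right)} + 37118 = \left(\left(-4\right)^{2} + 8 \left(-4\right) + 8 \cdot 4 - 16\right) \left(- \frac{1}{103} - 22\right) + 37118 = \left(16 - 32 + 32 - 16\right) \left(- \frac{2267}{103}\right) + 37118 = 0 \left(- \frac{2267}{103}\right) + 37118 = 0 + 37118 = 37118$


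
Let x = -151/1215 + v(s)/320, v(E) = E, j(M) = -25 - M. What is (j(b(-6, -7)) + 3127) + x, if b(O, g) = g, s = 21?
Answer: 241751279/77760 ≈ 3108.9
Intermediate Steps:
x = -4561/77760 (x = -151/1215 + 21/320 = -4561/77760 ≈ -0.058655)
(j(b(-6, -7)) + 3127) + x = ((-25 - 1*(-7)) + 3127) - 4561/77760 = ((-25 + 7) + 3127) - 4561/77760 = (-18 + 3127) - 4561/77760 = 3109 - 4561/77760 = 241751279/77760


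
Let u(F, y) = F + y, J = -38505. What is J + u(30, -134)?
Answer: -38609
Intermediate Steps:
J + u(30, -134) = -38505 + (30 - 134) = -38505 - 104 = -38609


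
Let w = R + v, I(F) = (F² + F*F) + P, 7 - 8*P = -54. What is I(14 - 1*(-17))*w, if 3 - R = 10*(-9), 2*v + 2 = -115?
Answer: 1065153/16 ≈ 66572.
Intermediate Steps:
v = -117/2 (v = -1 + (½)*(-115) = -1 - 115/2 = -117/2 ≈ -58.500)
P = 61/8 (P = 7/8 - ⅛*(-54) = 7/8 + 27/4 = 61/8 ≈ 7.6250)
R = 93 (R = 3 - 10*(-9) = 3 - 1*(-90) = 3 + 90 = 93)
I(F) = 61/8 + 2*F² (I(F) = (F² + F*F) + 61/8 = (F² + F²) + 61/8 = 2*F² + 61/8 = 61/8 + 2*F²)
w = 69/2 (w = 93 - 117/2 = 69/2 ≈ 34.500)
I(14 - 1*(-17))*w = (61/8 + 2*(14 - 1*(-17))²)*(69/2) = (61/8 + 2*(14 + 17)²)*(69/2) = (61/8 + 2*31²)*(69/2) = (61/8 + 2*961)*(69/2) = (61/8 + 1922)*(69/2) = (15437/8)*(69/2) = 1065153/16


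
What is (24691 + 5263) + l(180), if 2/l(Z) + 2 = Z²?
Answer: 485224847/16199 ≈ 29954.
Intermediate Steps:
l(Z) = 2/(-2 + Z²)
(24691 + 5263) + l(180) = (24691 + 5263) + 2/(-2 + 180²) = 29954 + 2/(-2 + 32400) = 29954 + 2/32398 = 29954 + 2*(1/32398) = 29954 + 1/16199 = 485224847/16199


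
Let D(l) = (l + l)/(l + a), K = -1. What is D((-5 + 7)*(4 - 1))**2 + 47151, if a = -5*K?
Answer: 5705415/121 ≈ 47152.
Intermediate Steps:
a = 5 (a = -5*(-1) = 5)
D(l) = 2*l/(5 + l) (D(l) = (l + l)/(l + 5) = (2*l)/(5 + l) = 2*l/(5 + l))
D((-5 + 7)*(4 - 1))**2 + 47151 = (2*((-5 + 7)*(4 - 1))/(5 + (-5 + 7)*(4 - 1)))**2 + 47151 = (2*(2*3)/(5 + 2*3))**2 + 47151 = (2*6/(5 + 6))**2 + 47151 = (2*6/11)**2 + 47151 = (2*6*(1/11))**2 + 47151 = (12/11)**2 + 47151 = 144/121 + 47151 = 5705415/121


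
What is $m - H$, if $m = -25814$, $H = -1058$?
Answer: $-24756$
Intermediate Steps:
$m - H = -25814 - -1058 = -25814 + 1058 = -24756$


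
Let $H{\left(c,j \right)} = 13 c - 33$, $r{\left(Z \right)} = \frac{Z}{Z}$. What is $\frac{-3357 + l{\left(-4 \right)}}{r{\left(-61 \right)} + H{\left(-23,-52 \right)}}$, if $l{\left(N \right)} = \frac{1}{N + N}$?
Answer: $\frac{26857}{2648} \approx 10.142$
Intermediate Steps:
$l{\left(N \right)} = \frac{1}{2 N}$
$r{\left(Z \right)} = 1$
$H{\left(c,j \right)} = -33 + 13 c$
$\frac{-3357 + l{\left(-4 \right)}}{r{\left(-61 \right)} + H{\left(-23,-52 \right)}} = \frac{-3357 + \frac{1}{2 \left(-4\right)}}{1 + \left(-33 + 13 \left(-23\right)\right)} = \frac{-3357 + \frac{1}{2} \left(- \frac{1}{4}\right)}{1 - 332} = \frac{-3357 - \frac{1}{8}}{1 - 332} = - \frac{26857}{8 \left(-331\right)} = \left(- \frac{26857}{8}\right) \left(- \frac{1}{331}\right) = \frac{26857}{2648}$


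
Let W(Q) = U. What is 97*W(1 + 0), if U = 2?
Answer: 194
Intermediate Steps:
W(Q) = 2
97*W(1 + 0) = 97*2 = 194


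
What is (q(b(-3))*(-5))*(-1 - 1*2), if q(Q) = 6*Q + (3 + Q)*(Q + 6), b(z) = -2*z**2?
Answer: 1080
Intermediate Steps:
q(Q) = 6*Q + (3 + Q)*(6 + Q)
(q(b(-3))*(-5))*(-1 - 1*2) = ((18 + (-2*(-3)**2)**2 + 15*(-2*(-3)**2))*(-5))*(-1 - 1*2) = ((18 + (-2*9)**2 + 15*(-2*9))*(-5))*(-1 - 2) = ((18 + (-18)**2 + 15*(-18))*(-5))*(-3) = ((18 + 324 - 270)*(-5))*(-3) = (72*(-5))*(-3) = -360*(-3) = 1080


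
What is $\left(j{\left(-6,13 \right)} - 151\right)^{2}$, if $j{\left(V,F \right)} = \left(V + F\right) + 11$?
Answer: $17689$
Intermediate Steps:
$j{\left(V,F \right)} = 11 + F + V$ ($j{\left(V,F \right)} = \left(F + V\right) + 11 = 11 + F + V$)
$\left(j{\left(-6,13 \right)} - 151\right)^{2} = \left(\left(11 + 13 - 6\right) - 151\right)^{2} = \left(18 - 151\right)^{2} = \left(-133\right)^{2} = 17689$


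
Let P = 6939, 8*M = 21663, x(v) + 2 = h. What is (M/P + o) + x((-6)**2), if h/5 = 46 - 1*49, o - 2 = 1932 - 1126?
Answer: 4881295/6168 ≈ 791.39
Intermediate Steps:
o = 808 (o = 2 + (1932 - 1126) = 2 + 806 = 808)
h = -15 (h = 5*(46 - 1*49) = 5*(46 - 49) = 5*(-3) = -15)
x(v) = -17 (x(v) = -2 - 15 = -17)
M = 21663/8 (M = (1/8)*21663 = 21663/8 ≈ 2707.9)
(M/P + o) + x((-6)**2) = ((21663/8)/6939 + 808) - 17 = ((21663/8)*(1/6939) + 808) - 17 = (2407/6168 + 808) - 17 = 4986151/6168 - 17 = 4881295/6168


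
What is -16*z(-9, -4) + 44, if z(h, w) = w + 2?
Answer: 76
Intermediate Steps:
z(h, w) = 2 + w
-16*z(-9, -4) + 44 = -16*(2 - 4) + 44 = -16*(-2) + 44 = 32 + 44 = 76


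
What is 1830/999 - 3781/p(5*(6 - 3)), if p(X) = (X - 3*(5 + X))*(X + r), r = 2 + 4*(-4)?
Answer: 15883/185 ≈ 85.854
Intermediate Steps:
r = -14 (r = 2 - 16 = -14)
p(X) = (-15 - 2*X)*(-14 + X) (p(X) = (X - 3*(5 + X))*(X - 14) = (X + (-15 - 3*X))*(-14 + X) = (-15 - 2*X)*(-14 + X))
1830/999 - 3781/p(5*(6 - 3)) = 1830/999 - 3781/(210 - 2*25*(6 - 3)² + 13*(5*(6 - 3))) = 1830*(1/999) - 3781/(210 - 2*(5*3)² + 13*(5*3)) = 610/333 - 3781/(210 - 2*15² + 13*15) = 610/333 - 3781/(210 - 2*225 + 195) = 610/333 - 3781/(210 - 450 + 195) = 610/333 - 3781/(-45) = 610/333 - 3781*(-1/45) = 610/333 + 3781/45 = 15883/185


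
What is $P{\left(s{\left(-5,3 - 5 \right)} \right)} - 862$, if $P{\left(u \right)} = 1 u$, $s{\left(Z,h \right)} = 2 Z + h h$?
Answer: $-868$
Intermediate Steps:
$s{\left(Z,h \right)} = h^{2} + 2 Z$ ($s{\left(Z,h \right)} = 2 Z + h^{2} = h^{2} + 2 Z$)
$P{\left(u \right)} = u$
$P{\left(s{\left(-5,3 - 5 \right)} \right)} - 862 = \left(\left(3 - 5\right)^{2} + 2 \left(-5\right)\right) - 862 = \left(\left(-2\right)^{2} - 10\right) - 862 = \left(4 - 10\right) - 862 = -6 - 862 = -868$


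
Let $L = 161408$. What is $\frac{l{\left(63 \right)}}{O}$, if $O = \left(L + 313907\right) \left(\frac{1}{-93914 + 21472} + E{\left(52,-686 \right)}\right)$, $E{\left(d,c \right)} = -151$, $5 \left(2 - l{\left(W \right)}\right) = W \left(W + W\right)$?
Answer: $\frac{574320176}{25996743145225} \approx 2.2092 \cdot 10^{-5}$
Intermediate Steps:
$l{\left(W \right)} = 2 - \frac{2 W^{2}}{5}$ ($l{\left(W \right)} = 2 - \frac{W \left(W + W\right)}{5} = 2 - \frac{W 2 W}{5} = 2 - \frac{2 W^{2}}{5}$)
$O = - \frac{5199348629045}{72442}$ ($O = \left(161408 + 313907\right) \left(\frac{1}{-93914 + 21472} - 151\right) = 475315 \left(\frac{1}{-72442} - 151\right) = 475315 \left(- \frac{1}{72442} - 151\right) = 475315 \left(- \frac{10938743}{72442}\right) = - \frac{5199348629045}{72442} \approx -7.1773 \cdot 10^{7}$)
$\frac{l{\left(63 \right)}}{O} = \frac{2 - \frac{2 \cdot 63^{2}}{5}}{- \frac{5199348629045}{72442}} = \left(2 - \frac{7938}{5}\right) \left(- \frac{72442}{5199348629045}\right) = \left(- \frac{7928}{5}\right) \left(- \frac{72442}{5199348629045}\right) = \frac{574320176}{25996743145225}$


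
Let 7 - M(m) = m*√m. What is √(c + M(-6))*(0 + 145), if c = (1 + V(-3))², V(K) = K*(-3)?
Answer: 145*√(107 + 6*I*√6) ≈ 1503.4 + 102.77*I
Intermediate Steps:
M(m) = 7 - m^(3/2) (M(m) = 7 - m*√m = 7 - m^(3/2))
V(K) = -3*K
c = 100 (c = (1 - 3*(-3))² = (1 + 9)² = 10² = 100)
√(c + M(-6))*(0 + 145) = √(100 + (7 - (-6)^(3/2)))*(0 + 145) = √(100 + (7 - (-6)*I*√6))*145 = √(100 + (7 + 6*I*√6))*145 = √(107 + 6*I*√6)*145 = 145*√(107 + 6*I*√6)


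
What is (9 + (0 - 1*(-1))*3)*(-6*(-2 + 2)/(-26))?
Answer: 0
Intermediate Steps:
(9 + (0 - 1*(-1))*3)*(-6*(-2 + 2)/(-26)) = (9 + (0 + 1)*3)*(-6*0*(-1/26)) = (9 + 1*3)*(0*(-1/26)) = (9 + 3)*0 = 12*0 = 0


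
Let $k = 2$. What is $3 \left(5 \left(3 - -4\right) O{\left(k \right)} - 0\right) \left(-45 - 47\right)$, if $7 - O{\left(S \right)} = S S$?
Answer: $-28980$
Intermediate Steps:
$O{\left(S \right)} = 7 - S^{2}$ ($O{\left(S \right)} = 7 - S S = 7 - S^{2}$)
$3 \left(5 \left(3 - -4\right) O{\left(k \right)} - 0\right) \left(-45 - 47\right) = 3 \left(5 \left(3 - -4\right) \left(7 - 2^{2}\right) - 0\right) \left(-45 - 47\right) = 3 \left(5 \left(3 + 4\right) \left(7 - 4\right) + 0\right) \left(-92\right) = 3 \left(5 \cdot 7 \left(7 - 4\right) + 0\right) \left(-92\right) = 3 \left(35 \cdot 3 + 0\right) \left(-92\right) = 3 \left(105 + 0\right) \left(-92\right) = 3 \cdot 105 \left(-92\right) = 315 \left(-92\right) = -28980$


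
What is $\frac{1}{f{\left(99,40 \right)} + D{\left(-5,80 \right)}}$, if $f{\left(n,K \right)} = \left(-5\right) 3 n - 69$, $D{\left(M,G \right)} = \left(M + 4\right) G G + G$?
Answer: $- \frac{1}{7874} \approx -0.000127$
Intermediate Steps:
$D{\left(M,G \right)} = G + G^{2} \left(4 + M\right)$ ($D{\left(M,G \right)} = \left(4 + M\right) G G + G = G \left(4 + M\right) G + G = G^{2} \left(4 + M\right) + G = G + G^{2} \left(4 + M\right)$)
$f{\left(n,K \right)} = -69 - 15 n$ ($f{\left(n,K \right)} = - 15 n - 69 = -69 - 15 n$)
$\frac{1}{f{\left(99,40 \right)} + D{\left(-5,80 \right)}} = \frac{1}{\left(-69 - 1485\right) + 80 \left(1 + 4 \cdot 80 + 80 \left(-5\right)\right)} = \frac{1}{\left(-69 - 1485\right) + 80 \left(1 + 320 - 400\right)} = \frac{1}{-1554 + 80 \left(-79\right)} = \frac{1}{-1554 - 6320} = \frac{1}{-7874} = - \frac{1}{7874}$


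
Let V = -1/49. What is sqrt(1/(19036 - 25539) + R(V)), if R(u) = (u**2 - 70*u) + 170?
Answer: sqrt(355228219994)/45521 ≈ 13.093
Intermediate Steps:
V = -1/49 (V = -1*1/49 = -1/49 ≈ -0.020408)
R(u) = 170 + u**2 - 70*u
sqrt(1/(19036 - 25539) + R(V)) = sqrt(1/(19036 - 25539) + (170 + (-1/49)**2 - 70*(-1/49))) = sqrt(1/(-6503) + (170 + 1/2401 + 10/7)) = sqrt(-1/6503 + 411601/2401) = sqrt(382376986/2230529) = sqrt(355228219994)/45521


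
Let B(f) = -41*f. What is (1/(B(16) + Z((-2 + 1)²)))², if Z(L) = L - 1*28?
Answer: 1/466489 ≈ 2.1437e-6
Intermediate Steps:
Z(L) = -28 + L (Z(L) = L - 28 = -28 + L)
(1/(B(16) + Z((-2 + 1)²)))² = (1/(-41*16 + (-28 + (-2 + 1)²)))² = (1/(-656 + (-28 + (-1)²)))² = (1/(-656 + (-28 + 1)))² = (1/(-656 - 27))² = (1/(-683))² = (-1/683)² = 1/466489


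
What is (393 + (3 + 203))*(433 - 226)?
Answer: 123993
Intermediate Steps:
(393 + (3 + 203))*(433 - 226) = (393 + 206)*207 = 599*207 = 123993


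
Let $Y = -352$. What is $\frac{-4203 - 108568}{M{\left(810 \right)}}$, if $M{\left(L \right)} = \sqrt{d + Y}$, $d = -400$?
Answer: $\frac{112771 i \sqrt{47}}{188} \approx 4112.3 i$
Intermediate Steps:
$M{\left(L \right)} = 4 i \sqrt{47}$ ($M{\left(L \right)} = \sqrt{-400 - 352} = \sqrt{-752} = 4 i \sqrt{47}$)
$\frac{-4203 - 108568}{M{\left(810 \right)}} = \frac{-4203 - 108568}{4 i \sqrt{47}} = \left(-4203 - 108568\right) \left(- \frac{i \sqrt{47}}{188}\right) = - 112771 \left(- \frac{i \sqrt{47}}{188}\right) = \frac{112771 i \sqrt{47}}{188}$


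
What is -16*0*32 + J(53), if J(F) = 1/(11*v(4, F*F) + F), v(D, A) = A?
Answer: 1/30952 ≈ 3.2308e-5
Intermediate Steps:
J(F) = 1/(F + 11*F²) (J(F) = 1/(11*(F*F) + F) = 1/(11*F² + F) = 1/(F + 11*F²))
-16*0*32 + J(53) = -16*0*32 + 1/(53*(1 + 11*53)) = 0*32 + 1/(53*(1 + 583)) = 0 + (1/53)/584 = 0 + (1/53)*(1/584) = 0 + 1/30952 = 1/30952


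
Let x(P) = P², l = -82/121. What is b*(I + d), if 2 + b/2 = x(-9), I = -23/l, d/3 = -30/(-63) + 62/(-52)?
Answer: 18740538/3731 ≈ 5022.9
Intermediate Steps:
d = -391/182 (d = 3*(-30/(-63) + 62/(-52)) = 3*(-30*(-1/63) + 62*(-1/52)) = 3*(10/21 - 31/26) = 3*(-391/546) = -391/182 ≈ -2.1483)
l = -82/121 (l = -82*1/121 = -82/121 ≈ -0.67769)
I = 2783/82 (I = -23/(-82/121) = -23*(-121/82) = 2783/82 ≈ 33.939)
b = 158 (b = -4 + 2*(-9)² = -4 + 2*81 = -4 + 162 = 158)
b*(I + d) = 158*(2783/82 - 391/182) = 158*(118611/3731) = 18740538/3731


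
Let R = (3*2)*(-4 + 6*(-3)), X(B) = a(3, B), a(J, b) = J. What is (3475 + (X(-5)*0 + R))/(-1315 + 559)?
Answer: -3343/756 ≈ -4.4220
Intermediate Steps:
X(B) = 3
R = -132 (R = 6*(-4 - 18) = 6*(-22) = -132)
(3475 + (X(-5)*0 + R))/(-1315 + 559) = (3475 + (3*0 - 132))/(-1315 + 559) = (3475 + (0 - 132))/(-756) = (3475 - 132)*(-1/756) = 3343*(-1/756) = -3343/756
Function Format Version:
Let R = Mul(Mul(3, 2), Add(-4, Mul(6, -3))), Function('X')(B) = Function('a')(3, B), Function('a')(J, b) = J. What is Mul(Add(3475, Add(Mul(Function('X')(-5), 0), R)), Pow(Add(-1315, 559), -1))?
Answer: Rational(-3343, 756) ≈ -4.4220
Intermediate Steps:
Function('X')(B) = 3
R = -132 (R = Mul(6, Add(-4, -18)) = Mul(6, -22) = -132)
Mul(Add(3475, Add(Mul(Function('X')(-5), 0), R)), Pow(Add(-1315, 559), -1)) = Mul(Add(3475, Add(Mul(3, 0), -132)), Pow(Add(-1315, 559), -1)) = Mul(Add(3475, Add(0, -132)), Pow(-756, -1)) = Mul(Add(3475, -132), Rational(-1, 756)) = Mul(3343, Rational(-1, 756)) = Rational(-3343, 756)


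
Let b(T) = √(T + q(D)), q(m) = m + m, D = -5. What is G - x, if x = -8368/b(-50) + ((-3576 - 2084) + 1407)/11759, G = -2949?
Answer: -34673038/11759 - 4184*I*√15/15 ≈ -2948.6 - 1080.3*I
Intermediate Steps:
q(m) = 2*m
b(T) = √(-10 + T) (b(T) = √(T + 2*(-5)) = √(T - 10) = √(-10 + T))
x = -4253/11759 + 4184*I*√15/15 (x = -8368/√(-10 - 50) + ((-3576 - 2084) + 1407)/11759 = -8368*(-I*√15/30) + (-5660 + 1407)*(1/11759) = -8368*(-I*√15/30) - 4253*1/11759 = -(-4184)*I*√15/15 - 4253/11759 = 4184*I*√15/15 - 4253/11759 = -4253/11759 + 4184*I*√15/15 ≈ -0.36168 + 1080.3*I)
G - x = -2949 - (-4253/11759 + 4184*I*√15/15) = -2949 + (4253/11759 - 4184*I*√15/15) = -34673038/11759 - 4184*I*√15/15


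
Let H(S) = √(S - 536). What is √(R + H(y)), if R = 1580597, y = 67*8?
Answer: √1580597 ≈ 1257.2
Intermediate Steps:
y = 536
H(S) = √(-536 + S)
√(R + H(y)) = √(1580597 + √(-536 + 536)) = √(1580597 + √0) = √(1580597 + 0) = √1580597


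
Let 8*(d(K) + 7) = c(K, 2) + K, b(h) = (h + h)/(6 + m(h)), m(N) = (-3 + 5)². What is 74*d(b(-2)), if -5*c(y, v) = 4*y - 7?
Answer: -50579/100 ≈ -505.79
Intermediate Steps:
m(N) = 4 (m(N) = 2² = 4)
c(y, v) = 7/5 - 4*y/5 (c(y, v) = -(4*y - 7)/5 = -(-7 + 4*y)/5 = 7/5 - 4*y/5)
b(h) = h/5 (b(h) = (h + h)/(6 + 4) = (2*h)/10 = (2*h)*(⅒) = h/5)
d(K) = -273/40 + K/40 (d(K) = -7 + ((7/5 - 4*K/5) + K)/8 = -7 + (7/5 + K/5)/8 = -7 + (7/40 + K/40) = -273/40 + K/40)
74*d(b(-2)) = 74*(-273/40 + ((⅕)*(-2))/40) = 74*(-273/40 + (1/40)*(-⅖)) = 74*(-273/40 - 1/100) = 74*(-1367/200) = -50579/100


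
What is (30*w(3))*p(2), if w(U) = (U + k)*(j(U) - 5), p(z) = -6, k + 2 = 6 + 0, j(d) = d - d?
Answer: 6300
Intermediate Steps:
j(d) = 0
k = 4 (k = -2 + (6 + 0) = -2 + 6 = 4)
w(U) = -20 - 5*U (w(U) = (U + 4)*(0 - 5) = (4 + U)*(-5) = -20 - 5*U)
(30*w(3))*p(2) = (30*(-20 - 5*3))*(-6) = (30*(-20 - 15))*(-6) = (30*(-35))*(-6) = -1050*(-6) = 6300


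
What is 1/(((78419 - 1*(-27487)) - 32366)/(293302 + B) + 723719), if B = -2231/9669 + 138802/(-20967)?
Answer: 19819901007277/14344043906671682303 ≈ 1.3818e-6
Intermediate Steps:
B = -462951305/67576641 (B = -2231*1/9669 + 138802*(-1/20967) = -2231/9669 - 138802/20967 = -462951305/67576641 ≈ -6.8508)
1/(((78419 - 1*(-27487)) - 32366)/(293302 + B) + 723719) = 1/(((78419 - 1*(-27487)) - 32366)/(293302 - 462951305/67576641) + 723719) = 1/(((78419 + 27487) - 32366)/(19819901007277/67576641) + 723719) = 1/((105906 - 32366)*(67576641/19819901007277) + 723719) = 1/(73540*(67576641/19819901007277) + 723719) = 1/(4969586179140/19819901007277 + 723719) = 1/(14344043906671682303/19819901007277) = 19819901007277/14344043906671682303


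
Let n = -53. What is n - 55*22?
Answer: -1263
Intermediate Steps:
n - 55*22 = -53 - 55*22 = -53 - 1210 = -1263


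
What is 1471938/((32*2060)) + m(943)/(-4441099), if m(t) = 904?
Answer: 3268481394091/146378623040 ≈ 22.329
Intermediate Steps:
1471938/((32*2060)) + m(943)/(-4441099) = 1471938/((32*2060)) + 904/(-4441099) = 1471938/65920 + 904*(-1/4441099) = 1471938*(1/65920) - 904/4441099 = 735969/32960 - 904/4441099 = 3268481394091/146378623040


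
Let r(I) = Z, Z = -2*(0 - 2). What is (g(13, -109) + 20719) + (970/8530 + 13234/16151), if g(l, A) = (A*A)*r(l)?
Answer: 940183222378/13776803 ≈ 68244.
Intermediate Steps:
Z = 4 (Z = -2*(-2) = 4)
r(I) = 4
g(l, A) = 4*A**2 (g(l, A) = (A*A)*4 = A**2*4 = 4*A**2)
(g(13, -109) + 20719) + (970/8530 + 13234/16151) = (4*(-109)**2 + 20719) + (970/8530 + 13234/16151) = (4*11881 + 20719) + (970*(1/8530) + 13234*(1/16151)) = (47524 + 20719) + (97/853 + 13234/16151) = 68243 + 12855249/13776803 = 940183222378/13776803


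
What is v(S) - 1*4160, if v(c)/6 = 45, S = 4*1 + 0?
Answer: -3890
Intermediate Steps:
S = 4 (S = 4 + 0 = 4)
v(c) = 270 (v(c) = 6*45 = 270)
v(S) - 1*4160 = 270 - 1*4160 = 270 - 4160 = -3890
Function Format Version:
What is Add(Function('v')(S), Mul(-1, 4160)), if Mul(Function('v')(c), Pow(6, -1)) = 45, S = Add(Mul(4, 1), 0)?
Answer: -3890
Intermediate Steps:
S = 4 (S = Add(4, 0) = 4)
Function('v')(c) = 270 (Function('v')(c) = Mul(6, 45) = 270)
Add(Function('v')(S), Mul(-1, 4160)) = Add(270, Mul(-1, 4160)) = Add(270, -4160) = -3890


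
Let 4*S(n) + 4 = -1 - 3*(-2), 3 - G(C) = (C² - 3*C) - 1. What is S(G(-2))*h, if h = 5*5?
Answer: 25/4 ≈ 6.2500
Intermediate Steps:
G(C) = 4 - C² + 3*C (G(C) = 3 - ((C² - 3*C) - 1) = 3 - (-1 + C² - 3*C) = 3 + (1 - C² + 3*C) = 4 - C² + 3*C)
h = 25
S(n) = ¼ (S(n) = -1 + (-1 - 3*(-2))/4 = -1 + (-1 + 6)/4 = -1 + (¼)*5 = -1 + 5/4 = ¼)
S(G(-2))*h = (¼)*25 = 25/4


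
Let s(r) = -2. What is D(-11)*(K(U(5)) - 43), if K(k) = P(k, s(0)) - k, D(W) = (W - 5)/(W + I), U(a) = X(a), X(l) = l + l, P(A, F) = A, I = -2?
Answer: -688/13 ≈ -52.923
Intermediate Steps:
X(l) = 2*l
U(a) = 2*a
D(W) = (-5 + W)/(-2 + W) (D(W) = (W - 5)/(W - 2) = (-5 + W)/(-2 + W))
K(k) = 0 (K(k) = k - k = 0)
D(-11)*(K(U(5)) - 43) = ((-5 - 11)/(-2 - 11))*(0 - 43) = (-16/(-13))*(-43) = -1/13*(-16)*(-43) = (16/13)*(-43) = -688/13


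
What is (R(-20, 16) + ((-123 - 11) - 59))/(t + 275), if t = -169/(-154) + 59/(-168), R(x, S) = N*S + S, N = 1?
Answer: -42504/72797 ≈ -0.58387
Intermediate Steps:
R(x, S) = 2*S (R(x, S) = 1*S + S = S + S = 2*S)
t = 197/264 (t = -169*(-1/154) + 59*(-1/168) = 169/154 - 59/168 = 197/264 ≈ 0.74621)
(R(-20, 16) + ((-123 - 11) - 59))/(t + 275) = (2*16 + ((-123 - 11) - 59))/(197/264 + 275) = (32 + (-134 - 59))/(72797/264) = (32 - 193)*(264/72797) = -161*264/72797 = -42504/72797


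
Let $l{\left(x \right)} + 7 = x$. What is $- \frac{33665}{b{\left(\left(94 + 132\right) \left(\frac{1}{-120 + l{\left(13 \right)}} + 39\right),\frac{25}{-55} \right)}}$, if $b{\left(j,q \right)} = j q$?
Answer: $\frac{4221591}{502285} \approx 8.4048$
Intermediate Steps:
$l{\left(x \right)} = -7 + x$
$- \frac{33665}{b{\left(\left(94 + 132\right) \left(\frac{1}{-120 + l{\left(13 \right)}} + 39\right),\frac{25}{-55} \right)}} = - \frac{33665}{\left(94 + 132\right) \left(\frac{1}{-120 + \left(-7 + 13\right)} + 39\right) \frac{25}{-55}} = - \frac{33665}{226 \left(\frac{1}{-120 + 6} + 39\right) 25 \left(- \frac{1}{55}\right)} = - \frac{33665}{226 \left(\frac{1}{-114} + 39\right) \left(- \frac{5}{11}\right)} = - \frac{33665}{226 \left(- \frac{1}{114} + 39\right) \left(- \frac{5}{11}\right)} = - \frac{33665}{226 \cdot \frac{4445}{114} \left(- \frac{5}{11}\right)} = - \frac{33665}{\frac{502285}{57} \left(- \frac{5}{11}\right)} = - \frac{33665}{- \frac{2511425}{627}} = \left(-33665\right) \left(- \frac{627}{2511425}\right) = \frac{4221591}{502285}$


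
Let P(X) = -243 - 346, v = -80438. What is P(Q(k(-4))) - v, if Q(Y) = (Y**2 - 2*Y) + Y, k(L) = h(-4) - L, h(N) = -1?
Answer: 79849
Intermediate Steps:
k(L) = -1 - L
Q(Y) = Y**2 - Y
P(X) = -589
P(Q(k(-4))) - v = -589 - 1*(-80438) = -589 + 80438 = 79849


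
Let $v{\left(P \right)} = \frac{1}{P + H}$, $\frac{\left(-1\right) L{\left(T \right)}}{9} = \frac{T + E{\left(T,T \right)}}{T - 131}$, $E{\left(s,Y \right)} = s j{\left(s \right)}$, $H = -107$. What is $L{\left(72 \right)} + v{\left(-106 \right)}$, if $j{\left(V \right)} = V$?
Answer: $\frac{10075693}{12567} \approx 801.76$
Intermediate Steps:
$E{\left(s,Y \right)} = s^{2}$ ($E{\left(s,Y \right)} = s s = s^{2}$)
$L{\left(T \right)} = - \frac{9 \left(T + T^{2}\right)}{-131 + T}$ ($L{\left(T \right)} = - 9 \frac{T + T^{2}}{T - 131} = - 9 \frac{T + T^{2}}{-131 + T} = - \frac{9 \left(T + T^{2}\right)}{-131 + T}$)
$v{\left(P \right)} = \frac{1}{-107 + P}$ ($v{\left(P \right)} = \frac{1}{P - 107} = \frac{1}{-107 + P}$)
$L{\left(72 \right)} + v{\left(-106 \right)} = 9 \cdot 72 \frac{1}{-131 + 72} \left(-1 - 72\right) + \frac{1}{-107 - 106} = 9 \cdot 72 \frac{1}{-59} \left(-1 - 72\right) + \frac{1}{-213} = 9 \cdot 72 \left(- \frac{1}{59}\right) \left(-73\right) - \frac{1}{213} = \frac{47304}{59} - \frac{1}{213} = \frac{10075693}{12567}$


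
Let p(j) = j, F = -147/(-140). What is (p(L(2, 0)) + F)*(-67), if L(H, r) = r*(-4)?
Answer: -1407/20 ≈ -70.350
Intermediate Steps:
F = 21/20 (F = -147*(-1/140) = 21/20 ≈ 1.0500)
L(H, r) = -4*r
(p(L(2, 0)) + F)*(-67) = (-4*0 + 21/20)*(-67) = (0 + 21/20)*(-67) = (21/20)*(-67) = -1407/20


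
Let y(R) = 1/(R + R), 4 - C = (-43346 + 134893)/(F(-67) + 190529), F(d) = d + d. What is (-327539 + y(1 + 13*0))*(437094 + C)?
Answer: -18172094115930517/126930 ≈ -1.4317e+11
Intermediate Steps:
F(d) = 2*d
C = 670033/190395 (C = 4 - (-43346 + 134893)/(2*(-67) + 190529) = 4 - 91547/(-134 + 190529) = 4 - 91547/190395 = 670033/190395 ≈ 3.5192)
y(R) = 1/(2*R)
(-327539 + y(1 + 13*0))*(437094 + C) = (-327539 + 1/(2*(1 + 13*0)))*(437094 + 670033/190395) = (-327539 + 1/(2*(1 + 0)))*(83221182163/190395) = (-327539 + (½)/1)*(83221182163/190395) = (-327539 + (½)*1)*(83221182163/190395) = (-327539 + ½)*(83221182163/190395) = -655077/2*83221182163/190395 = -18172094115930517/126930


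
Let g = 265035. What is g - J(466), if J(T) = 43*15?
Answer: 264390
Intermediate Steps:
J(T) = 645
g - J(466) = 265035 - 1*645 = 265035 - 645 = 264390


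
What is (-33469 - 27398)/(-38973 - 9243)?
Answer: 20289/16072 ≈ 1.2624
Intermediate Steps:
(-33469 - 27398)/(-38973 - 9243) = -60867/(-48216) = -60867*(-1/48216) = 20289/16072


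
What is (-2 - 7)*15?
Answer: -135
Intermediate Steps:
(-2 - 7)*15 = -9*15 = -135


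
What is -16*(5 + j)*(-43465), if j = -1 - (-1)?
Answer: 3477200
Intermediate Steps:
j = 0 (j = -1 - 1*(-1) = -1 + 1 = 0)
-16*(5 + j)*(-43465) = -16*(5 + 0)*(-43465) = -16*5*(-43465) = -4*20*(-43465) = -80*(-43465) = 3477200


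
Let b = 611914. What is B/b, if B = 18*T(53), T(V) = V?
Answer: 477/305957 ≈ 0.0015590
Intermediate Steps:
B = 954 (B = 18*53 = 954)
B/b = 954/611914 = 954*(1/611914) = 477/305957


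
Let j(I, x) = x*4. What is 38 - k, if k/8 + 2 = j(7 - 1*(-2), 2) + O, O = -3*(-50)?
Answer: -1210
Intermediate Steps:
O = 150
j(I, x) = 4*x
k = 1248 (k = -16 + 8*(4*2 + 150) = -16 + 8*(8 + 150) = -16 + 8*158 = -16 + 1264 = 1248)
38 - k = 38 - 1*1248 = 38 - 1248 = -1210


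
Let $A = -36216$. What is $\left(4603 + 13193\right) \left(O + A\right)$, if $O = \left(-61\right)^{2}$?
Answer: $-578281020$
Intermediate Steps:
$O = 3721$
$\left(4603 + 13193\right) \left(O + A\right) = \left(4603 + 13193\right) \left(3721 - 36216\right) = 17796 \left(-32495\right) = -578281020$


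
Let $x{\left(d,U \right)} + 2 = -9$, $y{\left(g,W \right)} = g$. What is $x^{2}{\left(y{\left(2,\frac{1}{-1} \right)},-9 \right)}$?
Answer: $121$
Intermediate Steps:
$x{\left(d,U \right)} = -11$ ($x{\left(d,U \right)} = -2 - 9 = -11$)
$x^{2}{\left(y{\left(2,\frac{1}{-1} \right)},-9 \right)} = \left(-11\right)^{2} = 121$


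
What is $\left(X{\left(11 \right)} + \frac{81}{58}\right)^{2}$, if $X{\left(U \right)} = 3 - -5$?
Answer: $\frac{297025}{3364} \approx 88.295$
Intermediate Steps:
$X{\left(U \right)} = 8$ ($X{\left(U \right)} = 3 + 5 = 8$)
$\left(X{\left(11 \right)} + \frac{81}{58}\right)^{2} = \left(8 + \frac{81}{58}\right)^{2} = \left(\frac{545}{58}\right)^{2} = \frac{297025}{3364}$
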